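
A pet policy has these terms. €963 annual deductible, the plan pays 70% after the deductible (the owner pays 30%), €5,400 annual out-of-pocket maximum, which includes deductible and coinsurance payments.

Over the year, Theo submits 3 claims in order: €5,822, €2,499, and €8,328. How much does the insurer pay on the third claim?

€6,098.40

Claim 1 (€5,822): €963 finishes the deductible; €4,859 goes to coinsurance; 30% of €4,859 = €1,457.70. Owner owes €2,420.70 (running OOP €2,420.70). Insurer: €5,822 − €2,420.70 = €3,401.30.
Claim 2 (€2,499): deductible met; 30% of €2,499 = €749.70. Cost to owner: €749.70. OOP to date €3,170.40. Plan pays €2,499 − €749.70 = €1,749.30.
Claim 3 (€8,328): deductible met; 30% of €8,328 = €2,498.40. Adding that to €3,170.40 gives €5,668.80, past the €5,400 cap; owner pays only €5,400 − €3,170.40 = €2,229.60. Plan pays €8,328 − €2,229.60 = €6,098.40.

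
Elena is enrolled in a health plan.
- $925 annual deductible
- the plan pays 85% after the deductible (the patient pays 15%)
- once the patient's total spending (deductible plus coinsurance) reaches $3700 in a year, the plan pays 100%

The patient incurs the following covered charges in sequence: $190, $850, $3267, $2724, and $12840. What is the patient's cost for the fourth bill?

$408.60

#1 ($190): entire amount goes to the deductible. Patient owes $190 (running OOP $190).
#2 ($850): $735 finishes the deductible; $115 goes to coinsurance; 15% of $115 = $17.25. Patient owes $752.25 (running OOP $942.25).
#3 ($3267): deductible met; 15% of $3267 = $490.05. Patient owes $490.05 (running OOP $1432.30).
#4 ($2724): deductible already satisfied, so patient's share is 15% × $2724 = $408.60. Patient owes $408.60 (running OOP $1840.90).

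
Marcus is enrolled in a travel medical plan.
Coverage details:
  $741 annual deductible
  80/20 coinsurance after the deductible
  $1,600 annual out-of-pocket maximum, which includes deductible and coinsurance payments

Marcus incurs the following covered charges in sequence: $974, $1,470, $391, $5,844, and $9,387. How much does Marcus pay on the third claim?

$78.20

Claim 1 — $974: $741 finishes the deductible; $233 goes to coinsurance; traveler's 20% is $46.60. Traveler owes $787.60 (running OOP $787.60).
Claim 2 — $1,470: deductible already satisfied, so traveler's share is 20% × $1,470 = $294. Traveler owes $294 (running OOP $1,081.60).
Claim 3 — $391: deductible already satisfied, so traveler's share is 20% × $391 = $78.20. Cost to traveler: $78.20. OOP to date $1,159.80.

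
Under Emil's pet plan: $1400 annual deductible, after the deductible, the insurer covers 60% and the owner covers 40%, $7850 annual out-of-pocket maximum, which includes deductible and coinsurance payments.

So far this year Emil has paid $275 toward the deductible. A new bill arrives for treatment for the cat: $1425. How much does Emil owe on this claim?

$275 of the $1400 deductible is already met, leaving $1125.
The remaining $300 (= $1425 − $1125) moves to coinsurance.
40% of $300 = $120 falls to the owner.
Owner responsibility before any cap: $1125 + $120 = $1245.
Cumulative spending $275 + $1245 = $1520 stays under the $7850 maximum.

$1245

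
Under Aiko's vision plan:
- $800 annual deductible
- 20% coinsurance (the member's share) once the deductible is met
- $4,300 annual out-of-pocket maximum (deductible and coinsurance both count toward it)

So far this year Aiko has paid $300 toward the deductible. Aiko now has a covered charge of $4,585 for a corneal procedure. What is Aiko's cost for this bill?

$1,317

Remaining deductible: $800 − $300 = $500.
After the $500 deductible portion, $4,585 − $500 = $4,085 is subject to coinsurance.
20% of $4,085 = $817 falls to the member.
Member responsibility before any cap: $500 + $817 = $1,317.
Cumulative spending $300 + $1,317 = $1,617 stays under the $4,300 maximum.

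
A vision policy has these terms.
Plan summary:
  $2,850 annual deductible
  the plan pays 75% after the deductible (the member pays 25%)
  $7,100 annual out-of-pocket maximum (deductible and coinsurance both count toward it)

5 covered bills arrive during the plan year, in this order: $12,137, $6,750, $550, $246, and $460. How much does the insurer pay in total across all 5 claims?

Claim 1 ($12,137): $2,850 finishes the deductible; $9,287 goes to coinsurance; member's 25% is $2,321.75. Cost to member: $5,171.75. OOP to date $5,171.75. Insurer: $12,137 − $5,171.75 = $6,965.25.
Claim 2 ($6,750): deductible met; 25% of $6,750 = $1,687.50. Cost to member: $1,687.50. OOP to date $6,859.25. Plan pays $6,750 − $1,687.50 = $5,062.50.
Claim 3 ($550): 25% coinsurance on $550 = $137.50. Member owes $137.50 (running OOP $6,996.75). Plan pays $550 − $137.50 = $412.50.
Claim 4 ($246): deductible already satisfied, so member's share is 25% × $246 = $61.50. Cost to member: $61.50. OOP to date $7,058.25. Plan pays $246 − $61.50 = $184.50.
Claim 5 ($460): deductible met; 25% of $460 = $115. OOP would hit $7,173.25 > $7,100, so the cap limits the member to $7,100 − $7,058.25 = $41.75. Plan pays $460 − $41.75 = $418.25.
Insurer total: $6,965.25 + $5,062.50 + $412.50 + $184.50 + $418.25 = $13,043.

$13,043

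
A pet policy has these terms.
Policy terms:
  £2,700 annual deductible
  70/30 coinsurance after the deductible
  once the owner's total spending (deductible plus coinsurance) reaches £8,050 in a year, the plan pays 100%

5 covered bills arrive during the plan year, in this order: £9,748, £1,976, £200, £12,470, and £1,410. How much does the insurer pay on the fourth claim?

Claim 1 (£9,748): £2,700 finishes the deductible; £7,048 goes to coinsurance; owner's 30% is £2,114.40. Cost to owner: £4,814.40. OOP to date £4,814.40. Plan pays £9,748 − £4,814.40 = £4,933.60.
Claim 2 (£1,976): 30% coinsurance on £1,976 = £592.80. Owner pays £592.80; OOP now £5,407.20. Insurer: £1,976 − £592.80 = £1,383.20.
Claim 3 (£200): deductible already satisfied, so owner's share is 30% × £200 = £60. Owner pays £60; OOP now £5,467.20. Plan pays £200 − £60 = £140.
Claim 4 (£12,470): deductible already satisfied, so owner's share is 30% × £12,470 = £3,741. That would push OOP to £9,208.20, over the £8,050 cap, so owner pays £8,050 − £5,467.20 = £2,582.80. Plan pays £12,470 − £2,582.80 = £9,887.20.

£9,887.20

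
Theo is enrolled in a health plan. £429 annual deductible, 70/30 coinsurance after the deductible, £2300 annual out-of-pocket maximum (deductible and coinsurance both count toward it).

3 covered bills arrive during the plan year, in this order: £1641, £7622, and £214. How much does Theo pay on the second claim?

Bill 1, £1641: deductible takes £429, £1212 remains; patient's 30% is £363.60. Patient owes £792.60 (running OOP £792.60).
Bill 2, £7622: deductible met; 30% of £7622 = £2286.60. Adding that to £792.60 gives £3079.20, past the £2300 cap; patient pays only £2300 − £792.60 = £1507.40.

£1507.40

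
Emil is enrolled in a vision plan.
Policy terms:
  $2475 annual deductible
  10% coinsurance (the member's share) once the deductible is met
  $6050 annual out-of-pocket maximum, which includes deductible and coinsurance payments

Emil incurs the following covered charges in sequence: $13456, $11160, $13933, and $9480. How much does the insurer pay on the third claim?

Bill 1, $13456: $2475 to deductible, leaving $10981; member's 10% is $1098.10. Cost to member: $3573.10. OOP to date $3573.10. Plan pays $13456 − $3573.10 = $9882.90.
Bill 2, $11160: deductible met; 10% of $11160 = $1116. Member owes $1116 (running OOP $4689.10). Insurer: $11160 − $1116 = $10044.
Bill 3, $13933: 10% coinsurance on $13933 = $1393.30. OOP would hit $6082.40 > $6050, so the cap limits the member to $6050 − $4689.10 = $1360.90. Insurer: $13933 − $1360.90 = $12572.10.

$12572.10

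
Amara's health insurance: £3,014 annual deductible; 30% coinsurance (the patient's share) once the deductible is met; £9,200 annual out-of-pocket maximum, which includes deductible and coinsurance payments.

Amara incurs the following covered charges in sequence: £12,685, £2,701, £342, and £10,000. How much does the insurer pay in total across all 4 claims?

£16,528

Claim 1 — £12,685: £3,014 to deductible, leaving £9,671; 30% of £9,671 = £2,901.30. Patient pays £5,915.30; OOP now £5,915.30. Insurer: £12,685 − £5,915.30 = £6,769.70.
Claim 2 — £2,701: deductible already satisfied, so patient's share is 30% × £2,701 = £810.30. Patient owes £810.30 (running OOP £6,725.60). Plan pays £2,701 − £810.30 = £1,890.70.
Claim 3 — £342: deductible already satisfied, so patient's share is 30% × £342 = £102.60. Patient owes £102.60 (running OOP £6,828.20). Insurer: £342 − £102.60 = £239.40.
Claim 4 — £10,000: deductible met; 30% of £10,000 = £3,000. Adding that to £6,828.20 gives £9,828.20, past the £9,200 cap; patient pays only £9,200 − £6,828.20 = £2,371.80. Insurer: £10,000 − £2,371.80 = £7,628.20.
Insurer total = bills − patient's total = £25,728 − £9,200 = £16,528.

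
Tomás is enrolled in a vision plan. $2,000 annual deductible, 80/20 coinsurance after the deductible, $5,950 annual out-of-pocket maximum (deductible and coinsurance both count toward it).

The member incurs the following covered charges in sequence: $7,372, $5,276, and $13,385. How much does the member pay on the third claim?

$1,820.40

Bill 1, $7,372: $2,000 finishes the deductible; $5,372 goes to coinsurance; member's 20% is $1,074.40. Member pays $3,074.40; OOP now $3,074.40.
Bill 2, $5,276: 20% coinsurance on $5,276 = $1,055.20. Member pays $1,055.20; OOP now $4,129.60.
Bill 3, $13,385: deductible already satisfied, so member's share is 20% × $13,385 = $2,677. Adding that to $4,129.60 gives $6,806.60, past the $5,950 cap; member pays only $5,950 − $4,129.60 = $1,820.40.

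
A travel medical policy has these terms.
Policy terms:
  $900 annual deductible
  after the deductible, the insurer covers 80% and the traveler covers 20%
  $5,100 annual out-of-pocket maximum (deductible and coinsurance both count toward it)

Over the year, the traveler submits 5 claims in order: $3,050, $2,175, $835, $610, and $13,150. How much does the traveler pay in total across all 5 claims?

Bill 1, $3,050: $900 finishes the deductible; $2,150 goes to coinsurance; coinsurance $2,150 × 20% = $430. Traveler owes $1,330 (running OOP $1,330).
Bill 2, $2,175: deductible met; 20% of $2,175 = $435. Traveler pays $435; OOP now $1,765.
Bill 3, $835: deductible met; 20% of $835 = $167. Traveler owes $167 (running OOP $1,932).
Bill 4, $610: deductible already satisfied, so traveler's share is 20% × $610 = $122. Traveler owes $122 (running OOP $2,054).
Bill 5, $13,150: deductible already satisfied, so traveler's share is 20% × $13,150 = $2,630. Cost to traveler: $2,630. OOP to date $4,684.
Summing the traveler's payments: $1,330 + $435 + $167 + $122 + $2,630 = $4,684.

$4,684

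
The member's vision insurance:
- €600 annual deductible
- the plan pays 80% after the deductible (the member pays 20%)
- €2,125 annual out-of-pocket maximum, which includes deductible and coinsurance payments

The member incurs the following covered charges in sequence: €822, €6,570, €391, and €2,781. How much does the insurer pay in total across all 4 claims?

Bill 1, €822: €600 finishes the deductible; €222 goes to coinsurance; member's 20% is €44.40. Member pays €644.40; OOP now €644.40. Insurer: €822 − €644.40 = €177.60.
Bill 2, €6,570: deductible already satisfied, so member's share is 20% × €6,570 = €1,314. Member owes €1,314 (running OOP €1,958.40). Insurer: €6,570 − €1,314 = €5,256.
Bill 3, €391: deductible met; 20% of €391 = €78.20. Cost to member: €78.20. OOP to date €2,036.60. Plan pays €391 − €78.20 = €312.80.
Bill 4, €2,781: 20% coinsurance on €2,781 = €556.20. OOP would hit €2,592.80 > €2,125, so the cap limits the member to €2,125 − €2,036.60 = €88.40. Insurer: €2,781 − €88.40 = €2,692.60.
Insurer total: €177.60 + €5,256 + €312.80 + €2,692.60 = €8,439.

€8,439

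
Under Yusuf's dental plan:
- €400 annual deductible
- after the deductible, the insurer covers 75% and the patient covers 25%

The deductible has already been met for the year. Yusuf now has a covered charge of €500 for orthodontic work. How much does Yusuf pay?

€125

The deductible is already satisfied, so the full bill goes to coinsurance.
Patient's 25% share of €500 is €125.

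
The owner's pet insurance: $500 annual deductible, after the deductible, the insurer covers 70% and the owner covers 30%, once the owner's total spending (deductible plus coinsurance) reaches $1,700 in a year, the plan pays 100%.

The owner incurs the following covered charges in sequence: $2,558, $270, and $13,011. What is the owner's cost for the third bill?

$501.60

#1 ($2,558): $500 finishes the deductible; $2,058 goes to coinsurance; coinsurance $2,058 × 30% = $617.40. Cost to owner: $1,117.40. OOP to date $1,117.40.
#2 ($270): 30% coinsurance on $270 = $81. Owner owes $81 (running OOP $1,198.40).
#3 ($13,011): deductible met; 30% of $13,011 = $3,903.30. That would push OOP to $5,101.70, over the $1,700 cap, so owner pays $1,700 − $1,198.40 = $501.60.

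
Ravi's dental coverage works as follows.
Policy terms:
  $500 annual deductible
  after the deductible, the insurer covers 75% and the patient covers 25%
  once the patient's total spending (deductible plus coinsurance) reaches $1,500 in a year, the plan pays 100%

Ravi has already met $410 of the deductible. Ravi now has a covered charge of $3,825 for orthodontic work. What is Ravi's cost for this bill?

$1,023.75

$410 of the $500 deductible is already met, leaving $90.
That leaves $3,825 − $90 = $3,735 for coinsurance.
25% of $3,735 = $933.75 falls to the patient.
Patient responsibility before any cap: $90 + $933.75 = $1,023.75.
Year-to-date out-of-pocket becomes $410 + $1,023.75 = $1,433.75, still under the $1,500 maximum, so no cap applies.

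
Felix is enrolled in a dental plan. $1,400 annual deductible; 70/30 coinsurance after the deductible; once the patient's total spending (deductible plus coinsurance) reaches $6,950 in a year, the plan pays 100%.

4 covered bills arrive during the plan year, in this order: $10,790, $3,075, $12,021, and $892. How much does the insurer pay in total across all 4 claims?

$19,828

Bill 1, $10,790: $1,400 to deductible, leaving $9,390; coinsurance $9,390 × 30% = $2,817. Patient owes $4,217 (running OOP $4,217). Insurer: $10,790 − $4,217 = $6,573.
Bill 2, $3,075: deductible met; 30% of $3,075 = $922.50. Cost to patient: $922.50. OOP to date $5,139.50. Insurer: $3,075 − $922.50 = $2,152.50.
Bill 3, $12,021: deductible already satisfied, so patient's share is 30% × $12,021 = $3,606.30. Adding that to $5,139.50 gives $8,745.80, past the $6,950 cap; patient pays only $6,950 − $5,139.50 = $1,810.50. Plan pays $12,021 − $1,810.50 = $10,210.50.
Bill 4, $892: deductible already satisfied, so patient's share is 30% × $892 = $267.60. That would push OOP to $7,217.60, over the $6,950 cap, so patient pays $6,950 − $6,950 = $0. Plan pays $892 − $0 = $892.
Insurer total = bills − patient's total = $26,778 − $6,950 = $19,828.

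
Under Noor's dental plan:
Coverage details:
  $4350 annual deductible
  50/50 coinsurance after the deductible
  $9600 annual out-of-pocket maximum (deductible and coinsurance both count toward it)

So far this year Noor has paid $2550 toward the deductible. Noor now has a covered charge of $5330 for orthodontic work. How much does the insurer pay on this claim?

$2550 of the $4350 deductible is already met, leaving $1800.
The remaining $3530 (= $5330 − $1800) moves to coinsurance.
Coinsurance: $3530 × 50% = $1765.
That puts the patient's cost at $1800 + $1765 = $3565 before any cap.
Year-to-date out-of-pocket becomes $2550 + $3565 = $6115, still under the $9600 maximum, so no cap applies.
The insurer covers the remainder: $5330 − $3565 = $1765.

$1765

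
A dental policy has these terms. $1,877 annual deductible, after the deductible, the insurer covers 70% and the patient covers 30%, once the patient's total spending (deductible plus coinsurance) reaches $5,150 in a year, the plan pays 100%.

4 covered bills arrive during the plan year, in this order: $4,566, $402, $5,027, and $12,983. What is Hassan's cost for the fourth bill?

$837.60

Claim 1 — $4,566: $1,877 finishes the deductible; $2,689 goes to coinsurance; patient's 30% is $806.70. Patient owes $2,683.70 (running OOP $2,683.70).
Claim 2 — $402: 30% coinsurance on $402 = $120.60. Patient owes $120.60 (running OOP $2,804.30).
Claim 3 — $5,027: deductible met; 30% of $5,027 = $1,508.10. Patient owes $1,508.10 (running OOP $4,312.40).
Claim 4 — $12,983: deductible already satisfied, so patient's share is 30% × $12,983 = $3,894.90. Adding that to $4,312.40 gives $8,207.30, past the $5,150 cap; patient pays only $5,150 − $4,312.40 = $837.60.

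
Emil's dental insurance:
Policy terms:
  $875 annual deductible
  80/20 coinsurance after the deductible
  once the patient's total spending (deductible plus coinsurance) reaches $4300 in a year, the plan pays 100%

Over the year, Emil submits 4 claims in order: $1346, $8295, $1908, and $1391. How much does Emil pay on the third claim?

$381.60

Bill 1, $1346: $875 to deductible, leaving $471; 20% of $471 = $94.20. Patient pays $969.20; OOP now $969.20.
Bill 2, $8295: 20% coinsurance on $8295 = $1659. Patient owes $1659 (running OOP $2628.20).
Bill 3, $1908: deductible already satisfied, so patient's share is 20% × $1908 = $381.60. Patient owes $381.60 (running OOP $3009.80).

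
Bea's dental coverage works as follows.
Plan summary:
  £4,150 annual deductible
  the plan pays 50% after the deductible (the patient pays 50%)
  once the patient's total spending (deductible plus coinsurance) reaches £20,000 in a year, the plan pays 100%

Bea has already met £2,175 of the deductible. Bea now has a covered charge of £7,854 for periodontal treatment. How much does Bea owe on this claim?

£4,914.50

£2,175 of the £4,150 deductible is already met, leaving £1,975.
After the £1,975 deductible portion, £7,854 − £1,975 = £5,879 is subject to coinsurance.
Coinsurance: £5,879 × 50% = £2,939.50.
Patient responsibility before any cap: £1,975 + £2,939.50 = £4,914.50.
Total out-of-pocket so far would be £2,175 + £4,914.50 = £7,089.50, below the £20,000 cap — no reduction.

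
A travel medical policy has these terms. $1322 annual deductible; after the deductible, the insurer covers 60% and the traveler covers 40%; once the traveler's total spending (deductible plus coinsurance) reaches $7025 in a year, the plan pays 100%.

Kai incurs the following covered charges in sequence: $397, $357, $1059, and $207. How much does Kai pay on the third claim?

$764.40

Claim 1 ($397): fully absorbed by the deductible. Cost to traveler: $397. OOP to date $397.
Claim 2 ($357): fully absorbed by the deductible. Traveler owes $357 (running OOP $754).
Claim 3 ($1059): $568 finishes the deductible; $491 goes to coinsurance; traveler's 40% is $196.40. Traveler pays $764.40; OOP now $1518.40.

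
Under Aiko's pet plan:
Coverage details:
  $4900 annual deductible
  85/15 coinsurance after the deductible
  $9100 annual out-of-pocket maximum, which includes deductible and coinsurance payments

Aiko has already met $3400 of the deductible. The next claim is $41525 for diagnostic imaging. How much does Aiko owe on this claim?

$5700

Remaining deductible: $4900 − $3400 = $1500.
After the $1500 deductible portion, $41525 − $1500 = $40025 is subject to coinsurance.
Coinsurance: $40025 × 15% = $6003.75.
That puts the owner's cost at $1500 + $6003.75 = $7503.75 before any cap.
That would bring total out-of-pocket to $10903.75, past the $9100 cap. The owner is capped at $9100 − $3400 = $5700 on this claim.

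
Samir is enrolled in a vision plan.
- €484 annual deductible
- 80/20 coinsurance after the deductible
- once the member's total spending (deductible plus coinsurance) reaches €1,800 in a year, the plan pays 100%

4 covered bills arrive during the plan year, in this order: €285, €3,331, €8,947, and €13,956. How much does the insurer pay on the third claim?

Claim 1 (€285): all of it applies to the deductible. Cost to member: €285. OOP to date €285. Insurer: €285 − €285 = €0.
Claim 2 (€3,331): deductible takes €199, €3,132 remains; 20% of €3,132 = €626.40. Member owes €825.40 (running OOP €1,110.40). Insurer: €3,331 − €825.40 = €2,505.60.
Claim 3 (€8,947): 20% coinsurance on €8,947 = €1,789.40. Adding that to €1,110.40 gives €2,899.80, past the €1,800 cap; member pays only €1,800 − €1,110.40 = €689.60. Insurer: €8,947 − €689.60 = €8,257.40.

€8,257.40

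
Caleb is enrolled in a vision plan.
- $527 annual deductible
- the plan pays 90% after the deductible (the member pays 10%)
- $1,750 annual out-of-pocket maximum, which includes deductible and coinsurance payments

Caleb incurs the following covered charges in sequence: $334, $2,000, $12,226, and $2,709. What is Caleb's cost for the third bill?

$1,042.30

Claim 1 ($334): fully absorbed by the deductible. Member owes $334 (running OOP $334).
Claim 2 ($2,000): $193 to deductible, leaving $1,807; member's 10% is $180.70. Member pays $373.70; OOP now $707.70.
Claim 3 ($12,226): deductible met; 10% of $12,226 = $1,222.60. Adding that to $707.70 gives $1,930.30, past the $1,750 cap; member pays only $1,750 − $707.70 = $1,042.30.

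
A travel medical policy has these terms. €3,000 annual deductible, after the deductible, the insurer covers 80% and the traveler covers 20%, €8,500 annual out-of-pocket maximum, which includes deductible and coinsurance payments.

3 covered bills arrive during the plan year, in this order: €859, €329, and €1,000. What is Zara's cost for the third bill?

Bill 1, €859: all of it applies to the deductible. Traveler owes €859 (running OOP €859).
Bill 2, €329: entire amount goes to the deductible. Cost to traveler: €329. OOP to date €1,188.
Bill 3, €1,000: fully absorbed by the deductible. Traveler pays €1,000; OOP now €2,188.

€1,000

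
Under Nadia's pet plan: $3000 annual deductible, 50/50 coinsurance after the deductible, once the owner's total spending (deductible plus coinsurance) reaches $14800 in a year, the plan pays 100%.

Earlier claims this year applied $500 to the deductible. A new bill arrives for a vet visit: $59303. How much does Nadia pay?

Remaining deductible: $3000 − $500 = $2500.
That leaves $59303 − $2500 = $56803 for coinsurance.
Coinsurance: $56803 × 50% = $28401.50.
That puts the owner's cost at $2500 + $28401.50 = $30901.50 before any cap.
Adding $30901.50 to the $500 already spent would give $31401.50, which exceeds the $14800 cap; the owner pays just $14800 − $500 = $14300.

$14300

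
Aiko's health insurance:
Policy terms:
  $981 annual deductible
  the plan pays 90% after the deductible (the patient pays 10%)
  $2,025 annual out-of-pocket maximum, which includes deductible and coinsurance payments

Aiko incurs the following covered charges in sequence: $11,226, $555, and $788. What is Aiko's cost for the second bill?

Claim 1 — $11,226: deductible takes $981, $10,245 remains; patient's 10% is $1,024.50. Patient owes $2,005.50 (running OOP $2,005.50).
Claim 2 — $555: deductible met; 10% of $555 = $55.50. OOP would hit $2,061 > $2,025, so the cap limits the patient to $2,025 − $2,005.50 = $19.50.

$19.50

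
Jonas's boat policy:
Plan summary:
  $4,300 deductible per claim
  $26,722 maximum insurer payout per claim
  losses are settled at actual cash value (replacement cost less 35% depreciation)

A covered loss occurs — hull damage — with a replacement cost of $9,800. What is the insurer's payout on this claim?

Depreciate 35%: the covered value is $9,800 × 0.65 = $6,370.
Subtract the deductible: $6,370 − $4,300 = $2,070.
$2,070 is within the $26,722 limit, so the insurer pays $2,070.

$2,070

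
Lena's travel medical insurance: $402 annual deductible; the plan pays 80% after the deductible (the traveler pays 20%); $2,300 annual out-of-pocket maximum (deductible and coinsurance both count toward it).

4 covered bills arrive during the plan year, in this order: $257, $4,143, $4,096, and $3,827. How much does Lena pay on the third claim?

#1 ($257): all of it applies to the deductible. Traveler pays $257; OOP now $257.
#2 ($4,143): $145 to deductible, leaving $3,998; traveler's 20% is $799.60. Traveler pays $944.60; OOP now $1,201.60.
#3 ($4,096): deductible met; 20% of $4,096 = $819.20. Cost to traveler: $819.20. OOP to date $2,020.80.

$819.20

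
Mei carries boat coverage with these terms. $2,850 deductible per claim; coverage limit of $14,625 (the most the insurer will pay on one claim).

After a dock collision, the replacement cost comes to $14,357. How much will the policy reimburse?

Less the $2,850 deductible: $14,357 − $2,850 = $11,507.
That's under the $14,625 cap, so the insurer reimburses the full $11,507.

$11,507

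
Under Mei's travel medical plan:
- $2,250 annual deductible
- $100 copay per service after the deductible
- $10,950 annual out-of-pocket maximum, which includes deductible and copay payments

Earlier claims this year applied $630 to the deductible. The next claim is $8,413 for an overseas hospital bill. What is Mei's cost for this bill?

$1,720

$630 of the $2,250 deductible is already met, leaving $1,620.
That leaves $8,413 − $1,620 = $6,793 for the copay.
Copay on this service: $100.
Traveler responsibility before any cap: $1,620 + $100 = $1,720.
Total out-of-pocket so far would be $630 + $1,720 = $2,350, below the $10,950 cap — no reduction.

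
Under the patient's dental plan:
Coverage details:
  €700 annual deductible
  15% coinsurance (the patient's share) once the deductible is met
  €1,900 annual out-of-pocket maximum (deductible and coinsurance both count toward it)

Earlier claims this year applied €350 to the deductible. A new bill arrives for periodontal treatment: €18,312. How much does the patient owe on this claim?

€350 of the €700 deductible is already met, leaving €350.
The remaining €17,962 (= €18,312 − €350) moves to coinsurance.
Coinsurance: €17,962 × 15% = €2,694.30.
That puts the patient's cost at €350 + €2,694.30 = €3,044.30 before any cap.
That would bring total out-of-pocket to €3,394.30, past the €1,900 cap. The patient is capped at €1,900 − €350 = €1,550 on this claim.

€1,550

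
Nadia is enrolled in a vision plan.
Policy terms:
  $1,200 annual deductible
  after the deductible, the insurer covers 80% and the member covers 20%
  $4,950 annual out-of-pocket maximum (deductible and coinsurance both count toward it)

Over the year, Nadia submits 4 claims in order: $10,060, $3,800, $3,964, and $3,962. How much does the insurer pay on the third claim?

Claim 1 ($10,060): deductible takes $1,200, $8,860 remains; 20% of $8,860 = $1,772. Member pays $2,972; OOP now $2,972. Insurer: $10,060 − $2,972 = $7,088.
Claim 2 ($3,800): 20% coinsurance on $3,800 = $760. Member owes $760 (running OOP $3,732). Plan pays $3,800 − $760 = $3,040.
Claim 3 ($3,964): deductible met; 20% of $3,964 = $792.80. Member owes $792.80 (running OOP $4,524.80). Insurer: $3,964 − $792.80 = $3,171.20.

$3,171.20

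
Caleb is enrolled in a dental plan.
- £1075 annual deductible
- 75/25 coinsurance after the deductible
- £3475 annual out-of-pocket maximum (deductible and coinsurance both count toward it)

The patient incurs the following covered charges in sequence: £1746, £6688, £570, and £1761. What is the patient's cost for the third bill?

£142.50

Claim 1 — £1746: £1075 to deductible, leaving £671; patient's 25% is £167.75. Patient owes £1242.75 (running OOP £1242.75).
Claim 2 — £6688: deductible already satisfied, so patient's share is 25% × £6688 = £1672. Patient owes £1672 (running OOP £2914.75).
Claim 3 — £570: 25% coinsurance on £570 = £142.50. Patient owes £142.50 (running OOP £3057.25).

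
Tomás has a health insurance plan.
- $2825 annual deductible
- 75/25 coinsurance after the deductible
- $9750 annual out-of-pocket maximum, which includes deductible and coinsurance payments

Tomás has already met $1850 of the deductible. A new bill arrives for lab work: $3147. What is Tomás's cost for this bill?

$1518

Remaining deductible: $2825 − $1850 = $975.
The remaining $2172 (= $3147 − $975) moves to coinsurance.
Patient's 25% share of $2172 is $543.
That puts the patient's cost at $975 + $543 = $1518 before any cap.
Cumulative spending $1850 + $1518 = $3368 stays under the $9750 maximum.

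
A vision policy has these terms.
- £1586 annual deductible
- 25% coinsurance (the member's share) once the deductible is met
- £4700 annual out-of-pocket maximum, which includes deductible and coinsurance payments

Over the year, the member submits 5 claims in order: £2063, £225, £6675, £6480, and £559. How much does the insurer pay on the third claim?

Claim 1 — £2063: deductible takes £1586, £477 remains; 25% of £477 = £119.25. Member owes £1705.25 (running OOP £1705.25). Insurer: £2063 − £1705.25 = £357.75.
Claim 2 — £225: deductible met; 25% of £225 = £56.25. Member pays £56.25; OOP now £1761.50. Plan pays £225 − £56.25 = £168.75.
Claim 3 — £6675: 25% coinsurance on £6675 = £1668.75. Member owes £1668.75 (running OOP £3430.25). Plan pays £6675 − £1668.75 = £5006.25.

£5006.25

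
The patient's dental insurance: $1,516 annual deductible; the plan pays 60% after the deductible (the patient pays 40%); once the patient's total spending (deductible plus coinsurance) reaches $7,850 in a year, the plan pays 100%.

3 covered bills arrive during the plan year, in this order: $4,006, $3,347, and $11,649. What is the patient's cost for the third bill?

Claim 1 ($4,006): $1,516 finishes the deductible; $2,490 goes to coinsurance; 40% of $2,490 = $996. Patient pays $2,512; OOP now $2,512.
Claim 2 ($3,347): deductible met; 40% of $3,347 = $1,338.80. Cost to patient: $1,338.80. OOP to date $3,850.80.
Claim 3 ($11,649): deductible met; 40% of $11,649 = $4,659.60. OOP would hit $8,510.40 > $7,850, so the cap limits the patient to $7,850 − $3,850.80 = $3,999.20.

$3,999.20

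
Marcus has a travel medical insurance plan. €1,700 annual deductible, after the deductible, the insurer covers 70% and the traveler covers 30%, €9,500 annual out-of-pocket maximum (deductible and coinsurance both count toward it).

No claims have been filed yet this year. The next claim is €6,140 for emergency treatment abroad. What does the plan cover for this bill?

The full €1,700 deductible is still open; €1,700 of this bill applies to it.
That leaves €6,140 − €1,700 = €4,440 for coinsurance.
30% of €4,440 = €1,332 falls to the traveler.
So the traveler owes €1,700 + €1,332 = €3,032 before any cap.
Year-to-date out-of-pocket becomes €0 + €3,032 = €3,032, still under the €9,500 maximum, so no cap applies.
Insurer pays the balance: €6,140 − €3,032 = €3,108.

€3,108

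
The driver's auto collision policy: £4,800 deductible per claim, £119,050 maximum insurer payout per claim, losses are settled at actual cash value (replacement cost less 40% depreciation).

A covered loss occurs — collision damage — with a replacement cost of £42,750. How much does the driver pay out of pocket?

£21,900

Depreciate 40%: the covered value is £42,750 × 0.6 = £25,650.
Subtract the deductible: £25,650 − £4,800 = £20,850.
£20,850 is within the £119,050 limit, so the insurer pays £20,850.
The driver bears the rest of the original loss: £42,750 − £20,850 = £21,900.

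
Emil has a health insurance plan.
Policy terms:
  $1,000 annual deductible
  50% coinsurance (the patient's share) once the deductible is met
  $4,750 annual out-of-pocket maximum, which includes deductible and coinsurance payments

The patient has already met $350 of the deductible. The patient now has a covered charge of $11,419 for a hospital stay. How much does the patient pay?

$4,400

$350 of the $1,000 deductible is already met, leaving $650.
After the $650 deductible portion, $11,419 − $650 = $10,769 is subject to coinsurance.
50% of $10,769 = $5,384.50 falls to the patient.
So the patient owes $650 + $5,384.50 = $6,034.50 before any cap.
Adding $6,034.50 to the $350 already spent would give $6,384.50, which exceeds the $4,750 cap; the patient pays just $4,750 − $350 = $4,400.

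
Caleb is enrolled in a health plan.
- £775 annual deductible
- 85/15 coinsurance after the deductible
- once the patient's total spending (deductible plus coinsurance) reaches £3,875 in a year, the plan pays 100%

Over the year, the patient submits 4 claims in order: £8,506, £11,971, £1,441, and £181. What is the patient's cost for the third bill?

#1 (£8,506): deductible takes £775, £7,731 remains; 15% of £7,731 = £1,159.65. Patient owes £1,934.65 (running OOP £1,934.65).
#2 (£11,971): deductible already satisfied, so patient's share is 15% × £11,971 = £1,795.65. Cost to patient: £1,795.65. OOP to date £3,730.30.
#3 (£1,441): deductible already satisfied, so patient's share is 15% × £1,441 = £216.15. That would push OOP to £3,946.45, over the £3,875 cap, so patient pays £3,875 − £3,730.30 = £144.70.

£144.70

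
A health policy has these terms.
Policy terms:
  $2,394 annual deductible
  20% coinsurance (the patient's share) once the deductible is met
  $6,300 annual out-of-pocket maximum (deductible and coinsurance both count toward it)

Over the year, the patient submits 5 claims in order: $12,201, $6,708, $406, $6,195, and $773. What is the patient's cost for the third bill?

$81.20

Claim 1 — $12,201: $2,394 to deductible, leaving $9,807; 20% of $9,807 = $1,961.40. Patient owes $4,355.40 (running OOP $4,355.40).
Claim 2 — $6,708: 20% coinsurance on $6,708 = $1,341.60. Patient owes $1,341.60 (running OOP $5,697).
Claim 3 — $406: deductible met; 20% of $406 = $81.20. Cost to patient: $81.20. OOP to date $5,778.20.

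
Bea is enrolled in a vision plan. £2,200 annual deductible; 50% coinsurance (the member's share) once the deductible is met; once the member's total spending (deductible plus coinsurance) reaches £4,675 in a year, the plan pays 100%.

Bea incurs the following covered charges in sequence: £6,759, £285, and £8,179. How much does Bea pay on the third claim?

£53

#1 (£6,759): £2,200 finishes the deductible; £4,559 goes to coinsurance; coinsurance £4,559 × 50% = £2,279.50. Cost to member: £4,479.50. OOP to date £4,479.50.
#2 (£285): 50% coinsurance on £285 = £142.50. Member owes £142.50 (running OOP £4,622).
#3 (£8,179): 50% coinsurance on £8,179 = £4,089.50. Adding that to £4,622 gives £8,711.50, past the £4,675 cap; member pays only £4,675 − £4,622 = £53.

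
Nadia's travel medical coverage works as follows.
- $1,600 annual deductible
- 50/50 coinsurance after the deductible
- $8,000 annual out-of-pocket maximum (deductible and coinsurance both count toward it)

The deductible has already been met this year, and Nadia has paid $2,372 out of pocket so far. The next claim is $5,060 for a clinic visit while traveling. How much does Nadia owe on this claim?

The deductible is already satisfied, so the full bill goes to coinsurance.
Coinsurance: $5,060 × 50% = $2,530.
Total out-of-pocket so far would be $2,372 + $2,530 = $4,902, below the $8,000 cap — no reduction.

$2,530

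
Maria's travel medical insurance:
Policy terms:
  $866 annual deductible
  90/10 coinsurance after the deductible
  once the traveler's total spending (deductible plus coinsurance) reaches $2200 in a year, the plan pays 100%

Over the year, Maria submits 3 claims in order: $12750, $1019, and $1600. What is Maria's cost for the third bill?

$43.70

Bill 1, $12750: $866 finishes the deductible; $11884 goes to coinsurance; 10% of $11884 = $1188.40. Traveler owes $2054.40 (running OOP $2054.40).
Bill 2, $1019: deductible met; 10% of $1019 = $101.90. Traveler owes $101.90 (running OOP $2156.30).
Bill 3, $1600: deductible already satisfied, so traveler's share is 10% × $1600 = $160. That would push OOP to $2316.30, over the $2200 cap, so traveler pays $2200 − $2156.30 = $43.70.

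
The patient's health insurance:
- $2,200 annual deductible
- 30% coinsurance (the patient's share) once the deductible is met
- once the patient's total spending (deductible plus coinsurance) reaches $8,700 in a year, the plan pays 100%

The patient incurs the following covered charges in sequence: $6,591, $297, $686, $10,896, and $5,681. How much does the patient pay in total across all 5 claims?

$8,700

Claim 1 — $6,591: $2,200 to deductible, leaving $4,391; 30% of $4,391 = $1,317.30. Patient owes $3,517.30 (running OOP $3,517.30).
Claim 2 — $297: 30% coinsurance on $297 = $89.10. Patient pays $89.10; OOP now $3,606.40.
Claim 3 — $686: deductible met; 30% of $686 = $205.80. Patient pays $205.80; OOP now $3,812.20.
Claim 4 — $10,896: 30% coinsurance on $10,896 = $3,268.80. Patient pays $3,268.80; OOP now $7,081.
Claim 5 — $5,681: 30% coinsurance on $5,681 = $1,704.30. Adding that to $7,081 gives $8,785.30, past the $8,700 cap; patient pays only $8,700 − $7,081 = $1,619.
Total paid by the patient: $3,517.30 + $89.10 + $205.80 + $3,268.80 + $1,619 = $8,700.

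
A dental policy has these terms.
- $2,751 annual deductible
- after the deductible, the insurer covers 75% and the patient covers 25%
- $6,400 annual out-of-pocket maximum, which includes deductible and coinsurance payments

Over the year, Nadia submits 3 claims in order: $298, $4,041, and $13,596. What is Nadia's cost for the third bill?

Bill 1, $298: entire amount goes to the deductible. Patient owes $298 (running OOP $298).
Bill 2, $4,041: deductible takes $2,453, $1,588 remains; coinsurance $1,588 × 25% = $397. Cost to patient: $2,850. OOP to date $3,148.
Bill 3, $13,596: 25% coinsurance on $13,596 = $3,399. Adding that to $3,148 gives $6,547, past the $6,400 cap; patient pays only $6,400 − $3,148 = $3,252.

$3,252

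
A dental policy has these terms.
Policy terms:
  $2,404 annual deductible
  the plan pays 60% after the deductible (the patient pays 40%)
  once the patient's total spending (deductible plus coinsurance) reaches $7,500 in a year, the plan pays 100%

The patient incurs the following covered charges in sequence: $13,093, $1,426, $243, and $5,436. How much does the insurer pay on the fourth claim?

Claim 1 — $13,093: $2,404 to deductible, leaving $10,689; coinsurance $10,689 × 40% = $4,275.60. Patient owes $6,679.60 (running OOP $6,679.60). Insurer: $13,093 − $6,679.60 = $6,413.40.
Claim 2 — $1,426: deductible already satisfied, so patient's share is 40% × $1,426 = $570.40. Cost to patient: $570.40. OOP to date $7,250. Plan pays $1,426 − $570.40 = $855.60.
Claim 3 — $243: deductible met; 40% of $243 = $97.20. Cost to patient: $97.20. OOP to date $7,347.20. Insurer: $243 − $97.20 = $145.80.
Claim 4 — $5,436: 40% coinsurance on $5,436 = $2,174.40. Adding that to $7,347.20 gives $9,521.60, past the $7,500 cap; patient pays only $7,500 − $7,347.20 = $152.80. Insurer: $5,436 − $152.80 = $5,283.20.

$5,283.20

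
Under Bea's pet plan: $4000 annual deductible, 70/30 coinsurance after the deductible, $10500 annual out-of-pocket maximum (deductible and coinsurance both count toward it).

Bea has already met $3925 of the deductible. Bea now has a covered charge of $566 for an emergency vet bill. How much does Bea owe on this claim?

Deductible still to meet: $4000 − $3925 = $75.
That leaves $566 − $75 = $491 for coinsurance.
Owner's 30% share of $491 is $147.30.
So the owner owes $75 + $147.30 = $222.30 before any cap.
Year-to-date out-of-pocket becomes $3925 + $222.30 = $4147.30, still under the $10500 maximum, so no cap applies.

$222.30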